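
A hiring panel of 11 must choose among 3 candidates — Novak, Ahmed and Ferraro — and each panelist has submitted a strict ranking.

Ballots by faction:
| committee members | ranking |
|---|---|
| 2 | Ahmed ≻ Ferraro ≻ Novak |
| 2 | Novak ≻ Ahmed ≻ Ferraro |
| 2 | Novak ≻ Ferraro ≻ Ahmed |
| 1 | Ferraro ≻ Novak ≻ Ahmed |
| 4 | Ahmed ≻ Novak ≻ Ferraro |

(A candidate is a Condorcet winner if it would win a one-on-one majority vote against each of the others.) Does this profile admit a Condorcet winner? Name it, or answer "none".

Check each pair by majority over 11 ballots:
Novak vs Ahmed: Ahmed wins 6–5.
Novak–Ferraro: Novak 8–3.
Ahmed–Ferraro: Ahmed 8–3.
Only Ahmed has no losses; Ahmed is the Condorcet winner.

Ahmed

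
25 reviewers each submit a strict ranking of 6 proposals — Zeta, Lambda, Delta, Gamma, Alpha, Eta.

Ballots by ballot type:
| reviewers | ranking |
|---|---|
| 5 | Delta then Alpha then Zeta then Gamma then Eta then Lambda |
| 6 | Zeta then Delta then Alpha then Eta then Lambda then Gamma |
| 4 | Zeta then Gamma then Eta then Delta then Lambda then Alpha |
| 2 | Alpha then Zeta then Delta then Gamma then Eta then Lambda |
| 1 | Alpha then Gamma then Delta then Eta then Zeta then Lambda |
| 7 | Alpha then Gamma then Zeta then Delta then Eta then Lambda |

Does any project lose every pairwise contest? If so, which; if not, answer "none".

Head-to-head results (25 reviewers):
Zeta–Lambda: Zeta 25–0.
Zeta vs Delta: Zeta is ranked higher on 6+4+2+7 = 19 ballots, Delta on 6. Zeta wins 19–6.
Zeta vs Gamma: Zeta wins 17–8.
Zeta vs Alpha: Alpha, 15–10.
Zeta vs Eta: 24 to 1, Zeta.
Lambda–Delta: Delta 25–0.
Lambda–Gamma: Gamma 19–6.
Lambda vs Alpha: Lambda preferred on 4 ballots; Alpha wins 21–4.
Lambda vs Eta: Lambda preferred on 0 ballots; Eta wins 25–0.
Delta vs Gamma: Delta, 13–12.
Delta vs Alpha: Delta, 15–10.
Delta vs Eta: 5+6+2+1+7 = 21 for Delta, 4 for Eta — Delta by 21–4.
Gamma vs Alpha: Gamma preferred on 4 ballots; Alpha wins 21–4.
Gamma vs Eta: Gamma, 19–6.
Alpha vs Eta: Alpha preferred on 5+6+2+1+7 = 21 ballots; Alpha wins 21–4.
Lambda is beaten in every head-to-head and is the Condorcet loser.

Lambda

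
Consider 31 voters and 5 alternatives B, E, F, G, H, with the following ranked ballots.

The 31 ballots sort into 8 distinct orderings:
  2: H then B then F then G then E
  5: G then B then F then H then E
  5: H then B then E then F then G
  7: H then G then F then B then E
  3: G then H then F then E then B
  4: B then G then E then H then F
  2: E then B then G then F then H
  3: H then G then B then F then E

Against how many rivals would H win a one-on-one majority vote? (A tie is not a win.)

4

H against each rival (31 voters):
H vs B: H, 20–11.
H vs E: 2+5+5+7+3+3 = 25 for H, 6 for E — H by 25–6.
H vs F: H is ranked higher on 2+5+7+3+4+3 = 24 ballots, F on 7. H wins 24–7.
H vs G: 2+5+7+3 = 17 for H, 14 for G — H by 17–14.
H beats B, E, F, G — 4 pairwise wins.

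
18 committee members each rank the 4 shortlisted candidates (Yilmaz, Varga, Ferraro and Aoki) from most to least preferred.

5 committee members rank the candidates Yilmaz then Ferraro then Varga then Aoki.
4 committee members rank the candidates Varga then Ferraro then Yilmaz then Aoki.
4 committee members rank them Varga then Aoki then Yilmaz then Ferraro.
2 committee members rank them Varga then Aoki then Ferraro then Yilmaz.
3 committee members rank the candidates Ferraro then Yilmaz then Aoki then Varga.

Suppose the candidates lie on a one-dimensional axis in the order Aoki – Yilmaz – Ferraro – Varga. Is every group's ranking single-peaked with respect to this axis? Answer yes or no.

Axis positions: Aoki=1, Yilmaz=2, Ferraro=3, Varga=4.
Group 1 (peak Yilmaz at position 2): ranking walks positions 2-3-4-1, expanding outward from the peak — single-peaked.
Group 2 (peak Varga at position 4): ranking walks positions 4-3-2-1, expanding outward from the peak — single-peaked.
Group 3: ranking walks positions 4-1-2-3; Aoki is ranked above Ferraro even though Ferraro lies between Aoki and the peak Varga on the axis — preferences dip and rise again. Not single-peaked.
Group 4: ranking walks positions 4-1-3-2; Aoki is ranked above Ferraro even though Ferraro lies between Aoki and the peak Varga on the axis — preferences dip and rise again. Not single-peaked.
Group 5 (peak Ferraro at position 3): ranking walks positions 3-2-1-4, expanding outward from the peak — single-peaked.
Group 3 violates single-peakedness, so the profile is not single-peaked on this axis.

no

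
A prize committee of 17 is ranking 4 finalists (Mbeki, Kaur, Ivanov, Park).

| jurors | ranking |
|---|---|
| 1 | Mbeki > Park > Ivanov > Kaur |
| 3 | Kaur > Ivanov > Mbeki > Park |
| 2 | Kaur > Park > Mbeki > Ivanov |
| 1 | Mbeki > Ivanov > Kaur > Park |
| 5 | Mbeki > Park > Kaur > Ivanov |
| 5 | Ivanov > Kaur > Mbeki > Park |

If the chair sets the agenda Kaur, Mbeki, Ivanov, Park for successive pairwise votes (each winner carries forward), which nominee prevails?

Kaur

Round 1: Kaur vs Mbeki — 10–7, Kaur advances.
Round 2: Kaur vs Ivanov — 10–7, Kaur advances.
Round 3: Kaur vs Park — 11–6, Kaur advances.
Kaur survives the agenda.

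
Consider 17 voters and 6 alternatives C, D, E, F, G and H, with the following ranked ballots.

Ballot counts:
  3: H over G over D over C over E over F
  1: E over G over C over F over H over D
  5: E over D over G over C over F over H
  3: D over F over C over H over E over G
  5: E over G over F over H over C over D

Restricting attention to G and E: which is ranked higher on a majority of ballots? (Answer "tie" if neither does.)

Ballots ranking G above E: 3.
Ballots ranking E above G: 17 − 3 = 14.
E wins the head-to-head 14–3.

E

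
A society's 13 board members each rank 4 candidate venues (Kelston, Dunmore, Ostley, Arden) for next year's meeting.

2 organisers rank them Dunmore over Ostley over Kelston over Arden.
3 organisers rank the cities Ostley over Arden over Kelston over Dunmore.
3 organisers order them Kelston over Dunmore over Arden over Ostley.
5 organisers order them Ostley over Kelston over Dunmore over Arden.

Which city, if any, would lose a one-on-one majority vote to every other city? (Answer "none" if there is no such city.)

Arden

Head-to-head results (13 organisers):
Kelston vs Dunmore: Kelston is ranked higher on 3+3+5 = 11 ballots, Dunmore on 2. Kelston wins 11–2.
Kelston vs Ostley: Ostley wins 10–3.
Kelston vs Arden: Kelston is ranked higher on 2+3+5 = 10 ballots, Arden on 3. Kelston wins 10–3.
Dunmore vs Ostley: Ostley, 8–5.
Dunmore vs Arden: 2+3+5 = 10 for Dunmore, 3 for Arden — Dunmore by 10–3.
Ostley–Arden: Ostley 10–3.
Arden is beaten in every head-to-head and is the Condorcet loser.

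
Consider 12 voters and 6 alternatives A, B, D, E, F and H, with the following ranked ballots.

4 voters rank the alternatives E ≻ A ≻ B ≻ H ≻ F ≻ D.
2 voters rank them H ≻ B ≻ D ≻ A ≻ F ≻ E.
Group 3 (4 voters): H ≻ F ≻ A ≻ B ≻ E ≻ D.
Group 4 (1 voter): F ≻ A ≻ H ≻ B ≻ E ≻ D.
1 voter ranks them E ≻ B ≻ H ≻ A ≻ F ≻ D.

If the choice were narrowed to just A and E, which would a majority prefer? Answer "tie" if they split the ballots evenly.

Ballots ranking A above E: 2 + 4 + 1 = 7.
Ballots ranking E above A: 12 − 7 = 5.
A wins the head-to-head 7–5.

A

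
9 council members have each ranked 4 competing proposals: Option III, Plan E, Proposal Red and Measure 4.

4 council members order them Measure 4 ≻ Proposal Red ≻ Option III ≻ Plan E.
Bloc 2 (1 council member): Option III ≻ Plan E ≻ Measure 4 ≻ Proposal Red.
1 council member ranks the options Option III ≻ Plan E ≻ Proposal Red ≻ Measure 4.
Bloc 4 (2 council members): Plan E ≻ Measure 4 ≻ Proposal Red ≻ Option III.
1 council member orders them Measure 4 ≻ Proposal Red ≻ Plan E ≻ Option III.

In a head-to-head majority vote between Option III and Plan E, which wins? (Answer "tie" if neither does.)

Option III

Ballots ranking Option III above Plan E: 4 + 1 + 1 = 6.
Ballots ranking Plan E above Option III: 9 − 6 = 3.
Option III wins the head-to-head 6–3.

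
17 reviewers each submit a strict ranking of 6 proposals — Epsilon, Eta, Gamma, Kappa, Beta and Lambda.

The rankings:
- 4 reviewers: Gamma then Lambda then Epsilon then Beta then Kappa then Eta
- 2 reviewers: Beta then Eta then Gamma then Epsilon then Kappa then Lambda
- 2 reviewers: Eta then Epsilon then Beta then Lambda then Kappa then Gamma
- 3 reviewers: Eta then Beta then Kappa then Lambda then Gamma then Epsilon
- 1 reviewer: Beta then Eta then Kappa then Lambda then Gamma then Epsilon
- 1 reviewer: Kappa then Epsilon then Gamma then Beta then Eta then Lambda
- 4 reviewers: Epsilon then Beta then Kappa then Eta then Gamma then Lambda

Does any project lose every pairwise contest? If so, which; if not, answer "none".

Head-to-head results (17 reviewers):
Epsilon–Eta: Epsilon 9–8.
Epsilon vs Gamma: Gamma wins 10–7.
Epsilon vs Kappa: Epsilon preferred on 4+2+2+4 = 12 ballots; Epsilon wins 12–5.
Epsilon vs Beta: Epsilon is ranked higher on 4+2+1+4 = 11 ballots, Beta on 6. Epsilon wins 11–6.
Epsilon vs Lambda: 2+2+1+4 = 9 for Epsilon, 8 for Lambda — Epsilon by 9–8.
Eta vs Gamma: Eta wins 12–5.
Eta–Kappa: Kappa 9–8.
Eta–Beta: Beta 12–5.
Eta vs Lambda: Eta is ranked higher on 2+2+3+1+1+4 = 13 ballots, Lambda on 4. Eta wins 13–4.
Gamma vs Kappa: 4+2 = 6 for Gamma, 11 for Kappa — Kappa by 11–6.
Gamma vs Beta: Beta wins 12–5.
Gamma–Lambda: Gamma 11–6.
Kappa vs Beta: 1 to 16, Beta.
Kappa vs Lambda: Kappa wins 11–6.
Beta vs Lambda: Beta, 13–4.
Lambda loses to every other project — it is the Condorcet loser.

Lambda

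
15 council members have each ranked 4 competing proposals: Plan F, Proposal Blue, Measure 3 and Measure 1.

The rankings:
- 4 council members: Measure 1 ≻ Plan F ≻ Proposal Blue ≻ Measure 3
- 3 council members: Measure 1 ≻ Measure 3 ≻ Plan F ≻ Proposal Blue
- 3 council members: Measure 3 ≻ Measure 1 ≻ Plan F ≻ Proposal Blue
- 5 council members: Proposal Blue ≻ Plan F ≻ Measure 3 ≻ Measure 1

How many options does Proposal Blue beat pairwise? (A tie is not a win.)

1

Proposal Blue against each rival (15 council members):
Proposal Blue–Plan F: Plan F 10–5.
Proposal Blue vs Measure 3: Proposal Blue wins 9–6.
Proposal Blue vs Measure 1: Measure 1, 10–5.
Proposal Blue beats Measure 3; loses to Plan F, Measure 1 — 1 pairwise win.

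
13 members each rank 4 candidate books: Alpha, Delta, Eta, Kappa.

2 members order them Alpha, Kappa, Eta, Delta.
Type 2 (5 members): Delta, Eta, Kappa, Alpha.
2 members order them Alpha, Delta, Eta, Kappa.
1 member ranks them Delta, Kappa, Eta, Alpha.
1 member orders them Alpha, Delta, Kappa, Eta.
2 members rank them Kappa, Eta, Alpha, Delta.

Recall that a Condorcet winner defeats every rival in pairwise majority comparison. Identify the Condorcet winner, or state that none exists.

none

Pairwise majorities:
Alpha vs Delta: 7 to 6, Alpha.
Alpha vs Eta: Alpha is ranked higher on 2+2+1 = 5 ballots, Eta on 8. Eta wins 8–5.
Alpha vs Kappa: 5 to 8, Kappa.
Delta vs Eta: Delta is ranked higher on 5+2+1+1 = 9 ballots, Eta on 4. Delta wins 9–4.
Delta vs Kappa: 5+2+1+1 = 9 for Delta, 4 for Kappa — Delta by 9–4.
Eta vs Kappa: 7 to 6, Eta.
Each book drops at least one matchup (Alpha loses to Eta; Delta loses to Alpha; Eta loses to Delta; Kappa loses to Delta); the cycle Alpha → Delta → Eta → Alpha rules out a Condorcet winner.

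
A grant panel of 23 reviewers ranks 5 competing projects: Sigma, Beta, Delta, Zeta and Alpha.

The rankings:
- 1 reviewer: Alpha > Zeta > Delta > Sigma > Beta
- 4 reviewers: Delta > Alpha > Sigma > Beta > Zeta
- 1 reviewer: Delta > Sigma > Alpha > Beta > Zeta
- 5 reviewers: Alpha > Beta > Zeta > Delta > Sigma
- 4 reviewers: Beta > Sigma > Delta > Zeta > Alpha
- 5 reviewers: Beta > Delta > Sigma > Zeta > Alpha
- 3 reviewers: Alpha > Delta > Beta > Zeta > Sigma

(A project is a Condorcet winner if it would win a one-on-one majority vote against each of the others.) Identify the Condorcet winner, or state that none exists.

none

Pairwise majorities:
Sigma vs Beta: Beta, 17–6.
Sigma vs Delta: Delta, 19–4.
Sigma vs Zeta: Sigma wins 14–9.
Sigma vs Alpha: Alpha, 13–10.
Beta vs Delta: Beta, 14–9.
Beta–Zeta: Beta 22–1.
Beta vs Alpha: Alpha, 14–9.
Delta vs Zeta: Delta, 17–6.
Delta vs Alpha: Delta wins 14–9.
Zeta vs Alpha: Alpha, 14–9.
Every project loses at least once (Sigma loses to Beta; Beta loses to Alpha; Delta loses to Beta; Zeta loses to Sigma; Alpha loses to Delta). The majority relation contains the cycle Beta beats Delta beats Alpha beats Beta, so there is no Condorcet winner.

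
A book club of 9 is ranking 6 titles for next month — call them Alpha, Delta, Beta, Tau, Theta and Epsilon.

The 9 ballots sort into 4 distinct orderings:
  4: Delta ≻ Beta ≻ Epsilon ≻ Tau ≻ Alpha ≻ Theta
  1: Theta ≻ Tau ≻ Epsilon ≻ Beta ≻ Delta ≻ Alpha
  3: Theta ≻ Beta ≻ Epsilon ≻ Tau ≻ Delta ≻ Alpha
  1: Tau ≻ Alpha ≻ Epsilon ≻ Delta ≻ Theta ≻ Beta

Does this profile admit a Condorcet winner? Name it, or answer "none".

none

Pairwise majorities:
Alpha vs Delta: Delta, 8–1.
Alpha vs Beta: Alpha is ranked higher on 1 ballot, Beta on 8. Beta wins 8–1.
Alpha vs Tau: Alpha preferred on 0 ballots; Tau wins 9–0.
Alpha vs Theta: 4+1 = 5 for Alpha, 4 for Theta — Alpha by 5–4.
Alpha vs Epsilon: 1 to 8, Epsilon.
Delta vs Beta: Delta wins 5–4.
Delta vs Tau: Delta preferred on 4 ballots; Tau wins 5–4.
Delta vs Theta: Delta wins 5–4.
Delta vs Epsilon: Delta is ranked higher on 4 ballots, Epsilon on 5. Epsilon wins 5–4.
Beta vs Tau: Beta wins 7–2.
Beta–Theta: Theta 5–4.
Beta vs Epsilon: Beta, 7–2.
Tau vs Theta: 4+1 = 5 for Tau, 4 for Theta — Tau by 5–4.
Tau vs Epsilon: Epsilon, 7–2.
Theta–Epsilon: Epsilon 5–4.
No book is unbeaten: Alpha loses to Delta; Delta loses to Tau; Beta loses to Delta; Tau loses to Beta; Theta loses to Alpha; Epsilon loses to Beta. In particular Alpha beats Theta beats Beta beats Alpha is a majority cycle — no Condorcet winner exists.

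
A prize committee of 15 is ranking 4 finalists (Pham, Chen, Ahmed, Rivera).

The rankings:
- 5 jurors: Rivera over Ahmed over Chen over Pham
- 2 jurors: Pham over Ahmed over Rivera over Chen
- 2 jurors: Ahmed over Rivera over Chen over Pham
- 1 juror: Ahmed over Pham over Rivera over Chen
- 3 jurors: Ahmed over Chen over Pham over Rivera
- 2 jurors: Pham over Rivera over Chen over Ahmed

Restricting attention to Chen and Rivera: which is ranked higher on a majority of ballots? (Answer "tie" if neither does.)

Rivera

Ballots ranking Chen above Rivera: 3.
Ballots ranking Rivera above Chen: 15 − 3 = 12.
Rivera wins the head-to-head 12–3.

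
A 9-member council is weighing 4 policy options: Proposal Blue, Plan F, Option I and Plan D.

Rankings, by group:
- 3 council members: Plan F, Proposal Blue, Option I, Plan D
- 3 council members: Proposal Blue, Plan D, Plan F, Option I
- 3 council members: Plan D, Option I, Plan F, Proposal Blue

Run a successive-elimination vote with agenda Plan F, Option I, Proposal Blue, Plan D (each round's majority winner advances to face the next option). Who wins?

Plan D

Round 1: Plan F vs Option I — 6–3, Plan F advances.
Round 2: Plan F vs Proposal Blue — 6–3, Plan F advances.
Round 3: Plan F vs Plan D — 3–6, Plan D advances.
Plan D survives the agenda.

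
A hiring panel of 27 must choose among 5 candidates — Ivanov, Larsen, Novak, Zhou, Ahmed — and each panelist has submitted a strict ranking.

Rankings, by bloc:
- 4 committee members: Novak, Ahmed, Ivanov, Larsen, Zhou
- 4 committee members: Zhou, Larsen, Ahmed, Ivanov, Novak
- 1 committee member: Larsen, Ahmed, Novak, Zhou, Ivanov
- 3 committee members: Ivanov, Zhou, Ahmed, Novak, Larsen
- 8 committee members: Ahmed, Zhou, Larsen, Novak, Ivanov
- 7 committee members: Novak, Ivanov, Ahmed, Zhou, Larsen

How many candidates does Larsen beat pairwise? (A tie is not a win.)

Larsen against each rival (27 committee members):
Larsen vs Ivanov: Larsen preferred on 4+1+8 = 13 ballots; Ivanov wins 14–13.
Larsen vs Novak: Larsen is ranked higher on 4+1+8 = 13 ballots, Novak on 14. Novak wins 14–13.
Larsen vs Zhou: Zhou wins 22–5.
Larsen vs Ahmed: Ahmed, 22–5.
Larsen beats no one; loses to Ivanov, Novak, Zhou, Ahmed — 0 pairwise wins.

0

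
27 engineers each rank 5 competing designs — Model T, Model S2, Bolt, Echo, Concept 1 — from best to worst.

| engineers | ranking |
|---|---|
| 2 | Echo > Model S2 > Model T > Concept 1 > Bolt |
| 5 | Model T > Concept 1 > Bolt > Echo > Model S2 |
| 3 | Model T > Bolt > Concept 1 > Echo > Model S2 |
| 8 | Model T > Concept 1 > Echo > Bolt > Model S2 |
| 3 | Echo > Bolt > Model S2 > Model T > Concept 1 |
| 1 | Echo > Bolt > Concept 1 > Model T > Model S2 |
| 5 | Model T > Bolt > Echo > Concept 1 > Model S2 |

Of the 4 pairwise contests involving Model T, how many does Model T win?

4

Model T against each rival (27 engineers):
Model T vs Model S2: Model T, 22–5.
Model T–Bolt: Model T 23–4.
Model T vs Echo: Model T wins 21–6.
Model T vs Concept 1: 2+5+3+8+3+5 = 26 for Model T, 1 for Concept 1 — Model T by 26–1.
Model T beats Model S2, Bolt, Echo, Concept 1 — 4 pairwise wins.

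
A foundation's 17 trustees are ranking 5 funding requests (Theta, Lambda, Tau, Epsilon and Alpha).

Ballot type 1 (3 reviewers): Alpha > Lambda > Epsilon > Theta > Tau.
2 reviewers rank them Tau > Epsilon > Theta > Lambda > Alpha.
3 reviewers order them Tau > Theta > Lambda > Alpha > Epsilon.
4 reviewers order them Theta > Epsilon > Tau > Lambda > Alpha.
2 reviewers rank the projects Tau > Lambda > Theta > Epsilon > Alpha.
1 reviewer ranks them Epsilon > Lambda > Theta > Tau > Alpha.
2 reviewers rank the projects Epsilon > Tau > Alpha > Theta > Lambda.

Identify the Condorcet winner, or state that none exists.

Check each pair by majority over 17 ballots:
Theta vs Lambda: Theta wins 11–6.
Theta vs Tau: Tau, 9–8.
Theta vs Epsilon: Theta, 9–8.
Theta vs Alpha: Theta, 12–5.
Lambda vs Tau: Tau wins 13–4.
Lambda–Epsilon: Epsilon 9–8.
Lambda vs Alpha: Lambda wins 12–5.
Tau vs Epsilon: Epsilon, 10–7.
Tau vs Alpha: Tau wins 14–3.
Epsilon vs Alpha: Epsilon, 11–6.
No project is unbeaten: Theta loses to Tau; Lambda loses to Theta; Tau loses to Epsilon; Epsilon loses to Theta; Alpha loses to Theta. In particular Theta → Epsilon → Tau → Theta is a majority cycle — no Condorcet winner exists.

none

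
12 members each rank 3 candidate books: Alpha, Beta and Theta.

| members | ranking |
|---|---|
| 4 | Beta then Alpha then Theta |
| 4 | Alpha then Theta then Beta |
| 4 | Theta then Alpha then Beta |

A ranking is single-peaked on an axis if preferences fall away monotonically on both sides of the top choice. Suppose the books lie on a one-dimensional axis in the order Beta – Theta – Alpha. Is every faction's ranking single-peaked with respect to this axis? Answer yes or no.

Axis positions: Beta=1, Theta=2, Alpha=3.
Faction 1: ranking walks positions 1-3-2; Alpha is ranked above Theta even though Theta lies between Alpha and the peak Beta on the axis — preferences dip and rise again. Not single-peaked.
Faction 2 (peak Alpha at position 3): ranking walks positions 3-2-1, expanding outward from the peak — single-peaked.
Faction 3 (peak Theta at position 2): ranking walks positions 2-3-1, expanding outward from the peak — single-peaked.
Faction 1 violates single-peakedness, so the profile is not single-peaked on this axis.

no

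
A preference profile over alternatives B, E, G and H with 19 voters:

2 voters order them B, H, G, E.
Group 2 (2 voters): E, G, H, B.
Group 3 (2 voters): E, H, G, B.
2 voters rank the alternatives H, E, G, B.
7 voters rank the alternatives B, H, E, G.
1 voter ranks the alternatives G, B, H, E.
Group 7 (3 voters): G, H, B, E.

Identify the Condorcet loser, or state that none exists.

none

Head-to-head results (19 voters):
B vs E: B is ranked higher on 2+7+1+3 = 13 ballots, E on 6. B wins 13–6.
B vs G: 9 to 10, G.
B vs H: B preferred on 2+7+1 = 10 ballots; B wins 10–9.
E–G: E 13–6.
E vs H: 4 to 15, H.
G vs H: H, 13–6.
Every alternative wins at least one matchup (B beats E; E beats G; G beats B; H beats E), so there is no Condorcet loser.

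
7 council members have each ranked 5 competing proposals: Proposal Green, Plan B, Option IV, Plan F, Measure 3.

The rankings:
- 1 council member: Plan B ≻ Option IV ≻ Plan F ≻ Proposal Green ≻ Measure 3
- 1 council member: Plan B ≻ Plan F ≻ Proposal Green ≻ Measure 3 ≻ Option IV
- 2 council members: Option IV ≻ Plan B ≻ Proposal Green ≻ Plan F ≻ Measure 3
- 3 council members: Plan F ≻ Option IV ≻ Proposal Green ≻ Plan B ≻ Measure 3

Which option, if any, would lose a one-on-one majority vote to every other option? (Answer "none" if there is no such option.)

Measure 3

Head-to-head results (7 council members):
Proposal Green vs Plan B: Proposal Green is ranked higher on 3 ballots, Plan B on 4. Plan B wins 4–3.
Proposal Green vs Option IV: 1 for Proposal Green, 6 for Option IV — Option IV by 6–1.
Proposal Green vs Plan F: Plan F, 5–2.
Proposal Green vs Measure 3: Proposal Green, 7–0.
Plan B vs Option IV: Plan B preferred on 1+1 = 2 ballots; Option IV wins 5–2.
Plan B vs Plan F: Plan B wins 4–3.
Plan B vs Measure 3: Plan B preferred on 1+1+2+3 = 7 ballots; Plan B wins 7–0.
Option IV vs Plan F: Plan F wins 4–3.
Option IV–Measure 3: Option IV 6–1.
Plan F vs Measure 3: 1+1+2+3 = 7 for Plan F, 0 for Measure 3 — Plan F by 7–0.
Only Measure 3 has no wins; Measure 3 is the Condorcet loser.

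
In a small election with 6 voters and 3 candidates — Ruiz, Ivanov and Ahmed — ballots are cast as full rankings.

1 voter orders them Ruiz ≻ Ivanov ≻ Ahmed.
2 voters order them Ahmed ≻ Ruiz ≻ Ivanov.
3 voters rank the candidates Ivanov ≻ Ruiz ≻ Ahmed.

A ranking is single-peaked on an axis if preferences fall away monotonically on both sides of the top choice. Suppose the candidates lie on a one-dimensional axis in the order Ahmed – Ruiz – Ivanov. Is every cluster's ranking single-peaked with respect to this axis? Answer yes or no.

yes

Axis positions: Ahmed=1, Ruiz=2, Ivanov=3.
Cluster 1 (peak Ruiz at position 2): ranking walks positions 2-3-1, expanding outward from the peak — single-peaked.
Cluster 2 (peak Ahmed at position 1): ranking walks positions 1-2-3, expanding outward from the peak — single-peaked.
Cluster 3 (peak Ivanov at position 3): ranking walks positions 3-2-1, expanding outward from the peak — single-peaked.
Every ranking is single-peaked on this axis.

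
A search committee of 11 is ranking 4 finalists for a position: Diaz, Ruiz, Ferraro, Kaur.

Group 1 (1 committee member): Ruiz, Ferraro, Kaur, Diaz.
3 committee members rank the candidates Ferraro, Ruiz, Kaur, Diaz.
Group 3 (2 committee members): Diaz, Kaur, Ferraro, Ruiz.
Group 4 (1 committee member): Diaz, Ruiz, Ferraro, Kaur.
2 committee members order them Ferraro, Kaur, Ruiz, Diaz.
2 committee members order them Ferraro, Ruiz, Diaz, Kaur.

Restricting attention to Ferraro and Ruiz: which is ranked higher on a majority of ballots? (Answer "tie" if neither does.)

Ferraro

Ballots ranking Ferraro above Ruiz: 3 + 2 + 2 + 2 = 9.
Ballots ranking Ruiz above Ferraro: 11 − 9 = 2.
Ferraro wins the head-to-head 9–2.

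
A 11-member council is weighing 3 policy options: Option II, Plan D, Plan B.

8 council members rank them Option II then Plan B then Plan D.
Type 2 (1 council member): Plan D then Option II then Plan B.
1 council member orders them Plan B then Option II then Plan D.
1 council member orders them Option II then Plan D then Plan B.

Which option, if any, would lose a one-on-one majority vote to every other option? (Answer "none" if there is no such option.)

Pairwise majorities:
Option II vs Plan D: Option II, 10–1.
Option II vs Plan B: Option II is ranked higher on 8+1+1 = 10 ballots, Plan B on 1. Option II wins 10–1.
Plan D vs Plan B: Plan D preferred on 1+1 = 2 ballots; Plan B wins 9–2.
Plan D is beaten in every head-to-head and is the Condorcet loser.

Plan D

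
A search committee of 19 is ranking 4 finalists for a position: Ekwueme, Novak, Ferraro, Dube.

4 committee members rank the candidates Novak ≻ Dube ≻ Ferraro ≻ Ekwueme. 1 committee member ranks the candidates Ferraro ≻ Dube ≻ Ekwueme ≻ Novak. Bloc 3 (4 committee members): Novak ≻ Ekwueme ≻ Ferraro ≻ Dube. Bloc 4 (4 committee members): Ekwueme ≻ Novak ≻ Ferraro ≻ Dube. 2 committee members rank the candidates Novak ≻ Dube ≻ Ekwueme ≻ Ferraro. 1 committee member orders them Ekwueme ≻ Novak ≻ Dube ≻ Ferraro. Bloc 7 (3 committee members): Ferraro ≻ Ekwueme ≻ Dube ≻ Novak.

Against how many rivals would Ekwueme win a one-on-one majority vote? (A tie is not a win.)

2

Ekwueme against each rival (19 committee members):
Ekwueme vs Novak: Novak wins 10–9.
Ekwueme–Ferraro: Ekwueme 11–8.
Ekwueme vs Dube: Ekwueme, 12–7.
Ekwueme beats Ferraro, Dube; loses to Novak — 2 pairwise wins.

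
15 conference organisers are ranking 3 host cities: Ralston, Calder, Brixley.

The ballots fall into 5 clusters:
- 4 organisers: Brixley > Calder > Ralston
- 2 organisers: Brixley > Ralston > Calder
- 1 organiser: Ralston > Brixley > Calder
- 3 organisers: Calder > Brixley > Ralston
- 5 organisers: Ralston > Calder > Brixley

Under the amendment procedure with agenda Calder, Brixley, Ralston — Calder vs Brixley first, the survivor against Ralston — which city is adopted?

Round 1: Calder vs Brixley — 8–7, Calder advances.
Round 2: Calder vs Ralston — 7–8, Ralston advances.
Ralston survives the agenda.

Ralston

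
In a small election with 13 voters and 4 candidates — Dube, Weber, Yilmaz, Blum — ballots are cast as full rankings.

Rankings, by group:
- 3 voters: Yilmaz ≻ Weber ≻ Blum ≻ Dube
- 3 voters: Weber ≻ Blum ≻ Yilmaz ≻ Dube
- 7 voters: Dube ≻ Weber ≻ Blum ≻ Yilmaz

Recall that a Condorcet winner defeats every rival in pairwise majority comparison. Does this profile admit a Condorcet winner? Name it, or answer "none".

Dube

Check each pair by majority over 13 ballots:
Dube–Weber: Dube 7–6.
Dube–Yilmaz: Dube 7–6.
Dube vs Blum: Dube wins 7–6.
Weber vs Yilmaz: Weber wins 10–3.
Weber–Blum: Weber 13–0.
Yilmaz vs Blum: Blum, 10–3.
Dube defeats every rival head-to-head and is the Condorcet winner.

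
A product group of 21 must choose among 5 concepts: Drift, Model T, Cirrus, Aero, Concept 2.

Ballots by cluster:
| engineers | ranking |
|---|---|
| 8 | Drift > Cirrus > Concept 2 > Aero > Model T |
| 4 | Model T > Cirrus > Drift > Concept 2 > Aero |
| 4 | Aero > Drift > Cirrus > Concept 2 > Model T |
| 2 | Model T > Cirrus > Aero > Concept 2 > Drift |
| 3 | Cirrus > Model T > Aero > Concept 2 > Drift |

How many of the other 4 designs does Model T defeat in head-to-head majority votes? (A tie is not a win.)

Model T against each rival (21 engineers):
Model T vs Drift: 9 to 12, Drift.
Model T–Cirrus: Cirrus 15–6.
Model T vs Aero: 4+2+3 = 9 for Model T, 12 for Aero — Aero by 12–9.
Model T vs Concept 2: Model T preferred on 4+2+3 = 9 ballots; Concept 2 wins 12–9.
Model T beats no one; loses to Drift, Cirrus, Aero, Concept 2 — 0 pairwise wins.

0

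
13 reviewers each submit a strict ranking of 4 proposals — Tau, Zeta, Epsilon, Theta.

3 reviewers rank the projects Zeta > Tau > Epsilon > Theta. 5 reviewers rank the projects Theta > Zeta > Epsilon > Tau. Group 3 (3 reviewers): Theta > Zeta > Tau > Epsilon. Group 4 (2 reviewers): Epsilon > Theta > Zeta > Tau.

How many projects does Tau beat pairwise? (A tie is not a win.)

0

Tau against each rival (13 reviewers):
Tau vs Zeta: 0 for Tau, 13 for Zeta — Zeta by 13–0.
Tau vs Epsilon: Tau is ranked higher on 3+3 = 6 ballots, Epsilon on 7. Epsilon wins 7–6.
Tau vs Theta: Theta wins 10–3.
Tau beats no one; loses to Zeta, Epsilon, Theta — 0 pairwise wins.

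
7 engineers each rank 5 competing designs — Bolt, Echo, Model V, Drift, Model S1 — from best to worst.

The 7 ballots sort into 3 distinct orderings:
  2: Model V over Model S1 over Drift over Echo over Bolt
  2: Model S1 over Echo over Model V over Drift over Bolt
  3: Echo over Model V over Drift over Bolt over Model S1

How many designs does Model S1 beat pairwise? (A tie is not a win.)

3

Model S1 against each rival (7 engineers):
Model S1 vs Bolt: Model S1 wins 4–3.
Model S1 vs Echo: Model S1 is ranked higher on 2+2 = 4 ballots, Echo on 3. Model S1 wins 4–3.
Model S1–Model V: Model V 5–2.
Model S1 vs Drift: 4 to 3, Model S1.
Model S1 beats Bolt, Echo, Drift; loses to Model V — 3 pairwise wins.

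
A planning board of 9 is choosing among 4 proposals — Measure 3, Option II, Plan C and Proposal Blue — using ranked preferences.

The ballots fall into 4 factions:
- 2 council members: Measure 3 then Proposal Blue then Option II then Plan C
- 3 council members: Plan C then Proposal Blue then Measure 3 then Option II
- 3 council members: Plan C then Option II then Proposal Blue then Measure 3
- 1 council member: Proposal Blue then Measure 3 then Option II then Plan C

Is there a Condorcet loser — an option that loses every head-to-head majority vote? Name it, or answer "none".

Pairwise majorities:
Measure 3 vs Option II: 6 to 3, Measure 3.
Measure 3–Plan C: Plan C 6–3.
Measure 3 vs Proposal Blue: Measure 3 preferred on 2 ballots; Proposal Blue wins 7–2.
Option II vs Plan C: Option II is ranked higher on 2+1 = 3 ballots, Plan C on 6. Plan C wins 6–3.
Option II vs Proposal Blue: Option II preferred on 3 ballots; Proposal Blue wins 6–3.
Plan C vs Proposal Blue: Plan C, 6–3.
Option II loses to every other option — it is the Condorcet loser.

Option II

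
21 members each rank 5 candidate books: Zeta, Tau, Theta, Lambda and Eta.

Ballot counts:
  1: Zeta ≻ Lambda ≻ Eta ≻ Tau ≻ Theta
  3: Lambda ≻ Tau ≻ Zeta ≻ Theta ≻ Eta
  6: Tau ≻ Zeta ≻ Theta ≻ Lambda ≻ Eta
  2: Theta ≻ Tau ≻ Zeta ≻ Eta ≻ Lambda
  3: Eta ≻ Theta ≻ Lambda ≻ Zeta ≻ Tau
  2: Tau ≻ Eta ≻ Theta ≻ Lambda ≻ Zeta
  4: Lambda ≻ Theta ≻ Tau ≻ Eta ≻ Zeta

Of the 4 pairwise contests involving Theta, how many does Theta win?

3

Theta against each rival (21 members):
Theta vs Zeta: 2+3+2+4 = 11 for Theta, 10 for Zeta — Theta by 11–10.
Theta vs Tau: Theta preferred on 2+3+4 = 9 ballots; Tau wins 12–9.
Theta vs Lambda: 6+2+3+2 = 13 for Theta, 8 for Lambda — Theta by 13–8.
Theta vs Eta: Theta wins 15–6.
Theta beats Zeta, Lambda, Eta; loses to Tau — 3 pairwise wins.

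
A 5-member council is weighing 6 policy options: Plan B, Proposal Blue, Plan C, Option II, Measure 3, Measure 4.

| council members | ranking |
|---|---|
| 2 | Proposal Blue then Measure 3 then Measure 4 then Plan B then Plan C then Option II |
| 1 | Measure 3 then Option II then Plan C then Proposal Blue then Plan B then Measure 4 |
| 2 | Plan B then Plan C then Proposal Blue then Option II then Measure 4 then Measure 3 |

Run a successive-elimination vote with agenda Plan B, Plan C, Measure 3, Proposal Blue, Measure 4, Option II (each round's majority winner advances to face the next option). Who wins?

Round 1: Plan B vs Plan C — 4–1, Plan B advances.
Round 2: Plan B vs Measure 3 — 2–3, Measure 3 advances.
Round 3: Measure 3 vs Proposal Blue — 1–4, Proposal Blue advances.
Round 4: Proposal Blue vs Measure 4 — 5–0, Proposal Blue advances.
Round 5: Proposal Blue vs Option II — 4–1, Proposal Blue advances.
Proposal Blue survives the agenda.

Proposal Blue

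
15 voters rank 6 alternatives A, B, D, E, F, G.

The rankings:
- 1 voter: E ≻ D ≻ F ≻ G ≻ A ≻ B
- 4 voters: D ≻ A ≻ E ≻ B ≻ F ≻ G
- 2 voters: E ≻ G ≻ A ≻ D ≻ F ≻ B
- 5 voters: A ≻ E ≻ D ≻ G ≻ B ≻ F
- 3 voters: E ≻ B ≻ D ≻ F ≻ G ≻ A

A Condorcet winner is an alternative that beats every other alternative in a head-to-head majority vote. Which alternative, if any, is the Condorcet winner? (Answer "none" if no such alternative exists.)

Head-to-head results (15 voters):
A vs B: A wins 12–3.
A vs D: A is ranked higher on 2+5 = 7 ballots, D on 8. D wins 8–7.
A vs E: 9 to 6, A.
A vs F: A is ranked higher on 4+2+5 = 11 ballots, F on 4. A wins 11–4.
A vs G: A, 9–6.
B vs D: 3 for B, 12 for D — D by 12–3.
B vs E: B is ranked higher on 0 ballots, E on 15. E wins 15–0.
B vs F: B, 12–3.
B vs G: G wins 8–7.
D–E: E 11–4.
D vs F: 1+4+2+5+3 = 15 for D, 0 for F — D by 15–0.
D vs G: D preferred on 1+4+5+3 = 13 ballots; D wins 13–2.
E vs F: E wins 15–0.
E vs G: 1+4+2+5+3 = 15 for E, 0 for G — E by 15–0.
F vs G: F, 8–7.
No alternative is unbeaten: A loses to D; B loses to A; D loses to E; E loses to A; F loses to A; G loses to A. In particular A beats E beats D beats A is a majority cycle — no Condorcet winner exists.

none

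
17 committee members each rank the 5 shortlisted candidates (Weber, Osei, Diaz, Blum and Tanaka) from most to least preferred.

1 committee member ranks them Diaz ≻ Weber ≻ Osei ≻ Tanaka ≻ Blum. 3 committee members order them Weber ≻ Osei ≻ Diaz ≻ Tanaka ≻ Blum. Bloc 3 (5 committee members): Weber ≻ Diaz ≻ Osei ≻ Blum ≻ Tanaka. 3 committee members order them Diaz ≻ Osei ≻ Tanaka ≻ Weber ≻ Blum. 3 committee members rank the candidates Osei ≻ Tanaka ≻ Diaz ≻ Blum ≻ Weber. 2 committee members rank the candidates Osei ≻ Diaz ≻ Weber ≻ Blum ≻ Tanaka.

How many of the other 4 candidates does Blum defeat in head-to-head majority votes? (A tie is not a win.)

Blum against each rival (17 committee members):
Blum vs Weber: Weber wins 14–3.
Blum vs Osei: Osei, 17–0.
Blum vs Diaz: Diaz, 17–0.
Blum vs Tanaka: Tanaka, 10–7.
Blum beats no one; loses to Weber, Osei, Diaz, Tanaka — 0 pairwise wins.

0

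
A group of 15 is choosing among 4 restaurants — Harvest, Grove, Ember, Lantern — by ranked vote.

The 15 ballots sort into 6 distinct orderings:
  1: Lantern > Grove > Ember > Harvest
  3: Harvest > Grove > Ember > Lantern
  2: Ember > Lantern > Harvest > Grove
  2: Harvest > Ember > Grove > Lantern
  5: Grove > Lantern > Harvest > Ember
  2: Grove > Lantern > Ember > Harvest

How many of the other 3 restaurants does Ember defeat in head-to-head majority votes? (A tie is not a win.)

0

Ember against each rival (15 friends):
Ember vs Harvest: Ember is ranked higher on 1+2+2 = 5 ballots, Harvest on 10. Harvest wins 10–5.
Ember vs Grove: 4 to 11, Grove.
Ember vs Lantern: Ember preferred on 3+2+2 = 7 ballots; Lantern wins 8–7.
Ember beats no one; loses to Harvest, Grove, Lantern — 0 pairwise wins.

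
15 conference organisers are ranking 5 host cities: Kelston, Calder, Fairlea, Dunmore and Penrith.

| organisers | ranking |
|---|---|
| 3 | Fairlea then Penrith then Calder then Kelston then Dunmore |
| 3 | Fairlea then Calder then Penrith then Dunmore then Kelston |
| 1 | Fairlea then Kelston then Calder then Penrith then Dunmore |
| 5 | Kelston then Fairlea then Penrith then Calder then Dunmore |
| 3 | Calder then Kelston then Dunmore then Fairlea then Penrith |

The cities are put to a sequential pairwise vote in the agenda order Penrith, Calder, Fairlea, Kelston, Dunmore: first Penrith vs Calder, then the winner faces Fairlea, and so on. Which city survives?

Kelston

Round 1: Penrith vs Calder — 8–7, Penrith advances.
Round 2: Penrith vs Fairlea — 0–15, Fairlea advances.
Round 3: Fairlea vs Kelston — 7–8, Kelston advances.
Round 4: Kelston vs Dunmore — 12–3, Kelston advances.
Kelston survives the agenda.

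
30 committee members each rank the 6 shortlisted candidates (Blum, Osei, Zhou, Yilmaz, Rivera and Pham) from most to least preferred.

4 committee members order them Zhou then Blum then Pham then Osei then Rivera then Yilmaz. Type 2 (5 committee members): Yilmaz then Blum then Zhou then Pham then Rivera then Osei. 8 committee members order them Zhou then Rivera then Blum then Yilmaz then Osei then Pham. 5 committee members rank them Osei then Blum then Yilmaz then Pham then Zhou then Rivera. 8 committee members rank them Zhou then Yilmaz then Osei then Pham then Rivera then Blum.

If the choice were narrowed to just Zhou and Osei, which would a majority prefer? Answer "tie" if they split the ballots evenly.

Ballots ranking Zhou above Osei: 4 + 5 + 8 + 8 = 25.
Ballots ranking Osei above Zhou: 30 − 25 = 5.
Zhou wins the head-to-head 25–5.

Zhou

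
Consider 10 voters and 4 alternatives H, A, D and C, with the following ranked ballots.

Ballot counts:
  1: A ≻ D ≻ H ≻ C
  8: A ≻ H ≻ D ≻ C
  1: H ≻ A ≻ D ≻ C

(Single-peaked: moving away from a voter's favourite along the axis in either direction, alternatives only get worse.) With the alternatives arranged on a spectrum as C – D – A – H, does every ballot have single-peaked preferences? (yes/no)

Axis positions: C=1, D=2, A=3, H=4.
Faction 1 (peak A at position 3): ranking walks positions 3-2-4-1, expanding outward from the peak — single-peaked.
Faction 2 (peak A at position 3): ranking walks positions 3-4-2-1, expanding outward from the peak — single-peaked.
Faction 3 (peak H at position 4): ranking walks positions 4-3-2-1, expanding outward from the peak — single-peaked.
Every ranking is single-peaked on this axis.

yes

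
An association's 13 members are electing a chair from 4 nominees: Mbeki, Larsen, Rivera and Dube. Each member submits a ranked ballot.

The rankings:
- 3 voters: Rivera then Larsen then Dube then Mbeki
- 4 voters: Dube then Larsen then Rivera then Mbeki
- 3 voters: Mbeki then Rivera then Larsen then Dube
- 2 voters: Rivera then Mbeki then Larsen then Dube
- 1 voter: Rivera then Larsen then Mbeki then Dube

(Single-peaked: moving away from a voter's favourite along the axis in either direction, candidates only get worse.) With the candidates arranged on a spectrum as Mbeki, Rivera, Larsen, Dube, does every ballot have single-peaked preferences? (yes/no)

yes

Axis positions: Mbeki=1, Rivera=2, Larsen=3, Dube=4.
Faction 1 (peak Rivera at position 2): ranking walks positions 2-3-4-1, expanding outward from the peak — single-peaked.
Faction 2 (peak Dube at position 4): ranking walks positions 4-3-2-1, expanding outward from the peak — single-peaked.
Faction 3 (peak Mbeki at position 1): ranking walks positions 1-2-3-4, expanding outward from the peak — single-peaked.
Faction 4 (peak Rivera at position 2): ranking walks positions 2-1-3-4, expanding outward from the peak — single-peaked.
Faction 5 (peak Rivera at position 2): ranking walks positions 2-3-1-4, expanding outward from the peak — single-peaked.
Every ranking is single-peaked on this axis.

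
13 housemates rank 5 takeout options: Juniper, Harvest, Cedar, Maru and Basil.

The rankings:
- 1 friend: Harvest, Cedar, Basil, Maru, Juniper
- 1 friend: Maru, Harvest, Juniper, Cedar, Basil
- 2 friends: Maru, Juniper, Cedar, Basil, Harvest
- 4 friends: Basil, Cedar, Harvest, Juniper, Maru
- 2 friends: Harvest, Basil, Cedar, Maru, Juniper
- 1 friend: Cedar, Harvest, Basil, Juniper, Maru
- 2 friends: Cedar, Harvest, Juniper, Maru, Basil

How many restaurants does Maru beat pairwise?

0

Maru against each rival (13 friends):
Maru–Juniper: Juniper 7–6.
Maru vs Harvest: 1+2 = 3 for Maru, 10 for Harvest — Harvest by 10–3.
Maru vs Cedar: Maru preferred on 1+2 = 3 ballots; Cedar wins 10–3.
Maru vs Basil: Basil, 8–5.
Maru beats no one; loses to Juniper, Harvest, Cedar, Basil — 0 pairwise wins.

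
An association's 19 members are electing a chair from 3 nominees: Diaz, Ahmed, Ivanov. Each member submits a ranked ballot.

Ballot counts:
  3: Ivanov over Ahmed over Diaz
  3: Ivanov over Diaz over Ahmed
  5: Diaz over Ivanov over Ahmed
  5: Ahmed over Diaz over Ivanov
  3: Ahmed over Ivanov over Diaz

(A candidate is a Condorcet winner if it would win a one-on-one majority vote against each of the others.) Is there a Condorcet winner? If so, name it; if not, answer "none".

Pairwise majorities:
Diaz–Ahmed: Ahmed 11–8.
Diaz vs Ivanov: Diaz, 10–9.
Ahmed vs Ivanov: Ivanov wins 11–8.
No candidate is unbeaten: Diaz loses to Ahmed; Ahmed loses to Ivanov; Ivanov loses to Diaz. In particular Diaz → Ivanov → Ahmed → Diaz is a majority cycle — no Condorcet winner exists.

none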